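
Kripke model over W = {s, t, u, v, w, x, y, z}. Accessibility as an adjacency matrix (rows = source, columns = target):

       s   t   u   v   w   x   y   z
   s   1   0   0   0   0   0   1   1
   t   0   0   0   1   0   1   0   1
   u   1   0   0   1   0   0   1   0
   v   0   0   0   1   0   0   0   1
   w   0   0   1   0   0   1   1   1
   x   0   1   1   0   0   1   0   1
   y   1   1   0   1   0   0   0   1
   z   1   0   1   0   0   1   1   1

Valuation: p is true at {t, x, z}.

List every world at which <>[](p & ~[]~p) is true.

s: successors {s, y, z}; [](p & ~[]~p) there: s:F, y:F, z:F. ✗
t: successors {v, x, z}; [](p & ~[]~p) there: v:F, x:F, z:F. ✗
u: successors {s, v, y}; [](p & ~[]~p) there: s:F, v:F, y:F. ✗
v: successors {v, z}; [](p & ~[]~p) there: v:F, z:F. ✗
w: successors {u, x, y, z}; [](p & ~[]~p) there: u:F, x:F, y:F, z:F. ✗
x: successors {t, u, x, z}; [](p & ~[]~p) there: t:F, u:F, x:F, z:F. ✗
y: successors {s, t, v, z}; [](p & ~[]~p) there: s:F, t:F, v:F, z:F. ✗
z: successors {s, u, x, y, z}; [](p & ~[]~p) there: s:F, u:F, x:F, y:F, z:F. ✗

∅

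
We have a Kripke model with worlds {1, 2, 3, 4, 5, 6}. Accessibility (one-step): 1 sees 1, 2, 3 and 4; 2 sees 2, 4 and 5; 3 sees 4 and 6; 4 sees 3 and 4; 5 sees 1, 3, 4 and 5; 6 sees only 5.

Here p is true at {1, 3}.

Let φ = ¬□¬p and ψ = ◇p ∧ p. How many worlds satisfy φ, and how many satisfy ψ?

3 and 1

For ¬□¬p:
1: □¬p is F. ✓
2: □¬p is T. ✗
3: □¬p is T. ✗
4: □¬p is F. ✓
5: □¬p is F. ✓
6: □¬p is T. ✗
— 3 worlds.
For ◇p ∧ p:
1: ◇p is T, p is T. ✓
2: ◇p is F, p is F. ✗
3: ◇p is F, p is T. ✗
4: ◇p is T, p is F. ✗
5: ◇p is T, p is F. ✗
6: ◇p is F, p is F. ✗
— 1 world.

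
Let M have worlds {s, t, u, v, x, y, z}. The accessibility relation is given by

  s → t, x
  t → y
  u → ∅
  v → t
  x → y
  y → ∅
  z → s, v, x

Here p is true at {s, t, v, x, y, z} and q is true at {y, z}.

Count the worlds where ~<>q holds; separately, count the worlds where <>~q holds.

For ~<>q:
s: <>q is F. ✓
t: <>q is T. ✗
u: <>q is F. ✓
v: <>q is F. ✓
x: <>q is T. ✗
y: <>q is F. ✓
z: <>q is F. ✓
— 5 worlds.
For <>~q:
s: successors {t, x}; ~q there: t:T, x:T. ✓
t: successors {y}; ~q there: y:F. ✗
u: no successors, so <>~q fails. ✗
v: successors {t}; ~q there: t:T. ✓
x: successors {y}; ~q there: y:F. ✗
y: no successors, so <>~q fails. ✗
z: successors {s, v, x}; ~q there: s:T, v:T, x:T. ✓
— 3 worlds.

5 and 3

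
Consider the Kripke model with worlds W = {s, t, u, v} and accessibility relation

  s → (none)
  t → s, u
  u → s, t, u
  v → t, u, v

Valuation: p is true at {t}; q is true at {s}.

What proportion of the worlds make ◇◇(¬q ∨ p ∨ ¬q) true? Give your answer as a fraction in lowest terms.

s: no successors, so ◇◇(¬q ∨ p ∨ ¬q) fails. ✗
t: successors {s, u}; ◇(¬q ∨ p ∨ ¬q) there: s:F, u:T. ✓
u: successors {s, t, u}; ◇(¬q ∨ p ∨ ¬q) there: s:F, t:T, u:T. ✓
v: successors {t, u, v}; ◇(¬q ∨ p ∨ ¬q) there: t:T, u:T, v:T. ✓
That's 3 of 4 worlds, so 3/4.

3/4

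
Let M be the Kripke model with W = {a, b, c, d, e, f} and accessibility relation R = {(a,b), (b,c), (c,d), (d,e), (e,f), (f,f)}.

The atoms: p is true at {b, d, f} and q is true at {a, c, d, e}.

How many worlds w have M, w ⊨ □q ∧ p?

2

a: □q is F, p is F. ✗
b: □q is T, p is T. ✓
c: □q is T, p is F. ✗
d: □q is T, p is T. ✓
e: □q is F, p is F. ✗
f: □q is F, p is T. ✗
Satisfying worlds: {b, d}.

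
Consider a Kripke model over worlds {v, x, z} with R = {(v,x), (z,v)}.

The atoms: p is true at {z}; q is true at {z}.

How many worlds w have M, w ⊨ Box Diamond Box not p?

v: successors {x}; Diamond Box not p there: x:F. ✗
x: no successors, so Box Diamond Box not p holds vacuously. ✓
z: successors {v}; Diamond Box not p there: v:T. ✓
Satisfying worlds: {x, z}.

2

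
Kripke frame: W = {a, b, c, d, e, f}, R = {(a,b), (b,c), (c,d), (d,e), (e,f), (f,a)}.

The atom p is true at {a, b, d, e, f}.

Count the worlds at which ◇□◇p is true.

5

a: successors {b}; □◇p there: b:T. ✓
b: successors {c}; □◇p there: c:T. ✓
c: successors {d}; □◇p there: d:T. ✓
d: successors {e}; □◇p there: e:T. ✓
e: successors {f}; □◇p there: f:T. ✓
f: successors {a}; □◇p there: a:F. ✗
Satisfying worlds: {a, b, c, d, e}.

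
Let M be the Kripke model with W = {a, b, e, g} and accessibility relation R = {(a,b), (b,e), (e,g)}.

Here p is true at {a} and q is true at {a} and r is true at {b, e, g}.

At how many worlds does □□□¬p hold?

a: successors {b}; □□¬p there: b:T. ✓
b: successors {e}; □□¬p there: e:T. ✓
e: successors {g}; □□¬p there: g:T. ✓
g: no successors, so □□□¬p holds vacuously. ✓
Satisfying worlds: {a, b, e, g}.

4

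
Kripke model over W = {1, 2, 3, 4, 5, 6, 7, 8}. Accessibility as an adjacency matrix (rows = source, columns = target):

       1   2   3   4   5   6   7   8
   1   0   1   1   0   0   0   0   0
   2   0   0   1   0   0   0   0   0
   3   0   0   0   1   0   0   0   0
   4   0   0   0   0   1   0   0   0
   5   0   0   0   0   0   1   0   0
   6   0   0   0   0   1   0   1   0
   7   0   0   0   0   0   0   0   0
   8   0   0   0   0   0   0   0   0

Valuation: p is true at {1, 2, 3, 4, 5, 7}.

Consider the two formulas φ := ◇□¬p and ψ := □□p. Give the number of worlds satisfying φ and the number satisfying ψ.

For ◇□¬p:
1: successors {2, 3}; □¬p there: 2:F, 3:F. ✗
2: successors {3}; □¬p there: 3:F. ✗
3: successors {4}; □¬p there: 4:F. ✗
4: successors {5}; □¬p there: 5:T. ✓
5: successors {6}; □¬p there: 6:F. ✗
6: successors {5, 7}; □¬p there: 5:T, 7:T. ✓
7: no successors, so ◇□¬p fails. ✗
8: no successors, so ◇□¬p fails. ✗
— 2 worlds.
For □□p:
1: successors {2, 3}; □p there: 2:T, 3:T. ✓
2: successors {3}; □p there: 3:T. ✓
3: successors {4}; □p there: 4:T. ✓
4: successors {5}; □p there: 5:F. ✗
5: successors {6}; □p there: 6:T. ✓
6: successors {5, 7}; □p there: 5:F, 7:T. ✗
7: no successors, so □□p holds vacuously. ✓
8: no successors, so □□p holds vacuously. ✓
— 6 worlds.

2 and 6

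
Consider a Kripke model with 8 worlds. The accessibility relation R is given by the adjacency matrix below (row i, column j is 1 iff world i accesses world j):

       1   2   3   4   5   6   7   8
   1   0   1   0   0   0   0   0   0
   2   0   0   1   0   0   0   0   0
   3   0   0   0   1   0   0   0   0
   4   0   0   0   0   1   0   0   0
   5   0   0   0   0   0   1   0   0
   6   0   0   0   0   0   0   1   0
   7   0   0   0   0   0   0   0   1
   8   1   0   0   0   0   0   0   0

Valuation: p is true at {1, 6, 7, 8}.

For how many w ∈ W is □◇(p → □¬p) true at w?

1: successors {2}; ◇(p → □¬p) there: 2:T. ✓
2: successors {3}; ◇(p → □¬p) there: 3:T. ✓
3: successors {4}; ◇(p → □¬p) there: 4:T. ✓
4: successors {5}; ◇(p → □¬p) there: 5:F. ✗
5: successors {6}; ◇(p → □¬p) there: 6:F. ✗
6: successors {7}; ◇(p → □¬p) there: 7:F. ✗
7: successors {8}; ◇(p → □¬p) there: 8:T. ✓
8: successors {1}; ◇(p → □¬p) there: 1:T. ✓
Satisfying worlds: {1, 2, 3, 7, 8}.

5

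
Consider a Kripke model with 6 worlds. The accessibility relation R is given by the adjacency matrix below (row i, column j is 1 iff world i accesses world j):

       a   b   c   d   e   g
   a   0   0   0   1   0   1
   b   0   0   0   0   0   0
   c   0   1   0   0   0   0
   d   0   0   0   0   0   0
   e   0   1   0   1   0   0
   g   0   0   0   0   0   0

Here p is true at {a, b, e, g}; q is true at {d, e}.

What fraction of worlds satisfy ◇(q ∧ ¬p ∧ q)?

1/3

a: successors {d, g}; q ∧ ¬p ∧ q there: d:T, g:F. ✓
b: no successors, so ◇(q ∧ ¬p ∧ q) fails. ✗
c: successors {b}; q ∧ ¬p ∧ q there: b:F. ✗
d: no successors, so ◇(q ∧ ¬p ∧ q) fails. ✗
e: successors {b, d}; q ∧ ¬p ∧ q there: b:F, d:T. ✓
g: no successors, so ◇(q ∧ ¬p ∧ q) fails. ✗
That's 2 of 6 worlds, so 2/6 = 1/3.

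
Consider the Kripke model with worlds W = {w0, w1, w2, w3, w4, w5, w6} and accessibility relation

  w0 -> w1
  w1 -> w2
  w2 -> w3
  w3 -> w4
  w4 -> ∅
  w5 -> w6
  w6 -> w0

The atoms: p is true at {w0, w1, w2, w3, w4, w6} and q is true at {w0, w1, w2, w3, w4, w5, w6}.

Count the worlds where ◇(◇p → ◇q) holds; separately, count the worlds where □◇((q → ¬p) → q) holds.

For ◇(◇p → ◇q):
w0: successors {w1}; ◇p → ◇q there: w1:T. ✓
w1: successors {w2}; ◇p → ◇q there: w2:T. ✓
w2: successors {w3}; ◇p → ◇q there: w3:T. ✓
w3: successors {w4}; ◇p → ◇q there: w4:T. ✓
w4: no successors, so ◇(◇p → ◇q) fails. ✗
w5: successors {w6}; ◇p → ◇q there: w6:T. ✓
w6: successors {w0}; ◇p → ◇q there: w0:T. ✓
— 6 worlds.
For □◇((q → ¬p) → q):
w0: successors {w1}; ◇((q → ¬p) → q) there: w1:T. ✓
w1: successors {w2}; ◇((q → ¬p) → q) there: w2:T. ✓
w2: successors {w3}; ◇((q → ¬p) → q) there: w3:T. ✓
w3: successors {w4}; ◇((q → ¬p) → q) there: w4:F. ✗
w4: no successors, so □◇((q → ¬p) → q) holds vacuously. ✓
w5: successors {w6}; ◇((q → ¬p) → q) there: w6:T. ✓
w6: successors {w0}; ◇((q → ¬p) → q) there: w0:T. ✓
— 6 worlds.

6 and 6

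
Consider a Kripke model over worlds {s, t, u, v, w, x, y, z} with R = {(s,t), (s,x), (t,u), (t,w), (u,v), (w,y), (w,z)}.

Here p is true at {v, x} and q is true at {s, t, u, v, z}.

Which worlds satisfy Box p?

{u, v, x, y, z}

s: successors {t, x}; p there: t:F, x:T. ✗
t: successors {u, w}; p there: u:F, w:F. ✗
u: successors {v}; p there: v:T. ✓
v: no successors, so Box p holds vacuously. ✓
w: successors {y, z}; p there: y:F, z:F. ✗
x: no successors, so Box p holds vacuously. ✓
y: no successors, so Box p holds vacuously. ✓
z: no successors, so Box p holds vacuously. ✓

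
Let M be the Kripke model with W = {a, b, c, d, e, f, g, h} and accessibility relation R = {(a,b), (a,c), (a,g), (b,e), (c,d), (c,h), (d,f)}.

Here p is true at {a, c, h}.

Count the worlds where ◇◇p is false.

7

a: successors {b, c, g}; ◇p there: b:F, c:T, g:F. ✓
b: successors {e}; ◇p there: e:F. ✗
c: successors {d, h}; ◇p there: d:F, h:F. ✗
d: successors {f}; ◇p there: f:F. ✗
e: no successors, so ◇◇p fails. ✗
f: no successors, so ◇◇p fails. ✗
g: no successors, so ◇◇p fails. ✗
h: no successors, so ◇◇p fails. ✗
Satisfying worlds: {a}.
So ◇◇p fails at the other 7 worlds.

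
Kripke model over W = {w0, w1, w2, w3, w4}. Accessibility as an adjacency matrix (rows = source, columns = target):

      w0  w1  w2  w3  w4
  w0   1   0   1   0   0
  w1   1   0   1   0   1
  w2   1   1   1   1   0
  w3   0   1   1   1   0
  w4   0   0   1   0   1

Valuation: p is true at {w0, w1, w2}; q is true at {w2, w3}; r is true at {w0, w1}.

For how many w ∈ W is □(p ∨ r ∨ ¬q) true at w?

3

w0: successors {w0, w2}; p ∨ r ∨ ¬q there: w0:T, w2:T. ✓
w1: successors {w0, w2, w4}; p ∨ r ∨ ¬q there: w0:T, w2:T, w4:T. ✓
w2: successors {w0, w1, w2, w3}; p ∨ r ∨ ¬q there: w0:T, w1:T, w2:T, w3:F. ✗
w3: successors {w1, w2, w3}; p ∨ r ∨ ¬q there: w1:T, w2:T, w3:F. ✗
w4: successors {w2, w4}; p ∨ r ∨ ¬q there: w2:T, w4:T. ✓
Satisfying worlds: {w0, w1, w4}.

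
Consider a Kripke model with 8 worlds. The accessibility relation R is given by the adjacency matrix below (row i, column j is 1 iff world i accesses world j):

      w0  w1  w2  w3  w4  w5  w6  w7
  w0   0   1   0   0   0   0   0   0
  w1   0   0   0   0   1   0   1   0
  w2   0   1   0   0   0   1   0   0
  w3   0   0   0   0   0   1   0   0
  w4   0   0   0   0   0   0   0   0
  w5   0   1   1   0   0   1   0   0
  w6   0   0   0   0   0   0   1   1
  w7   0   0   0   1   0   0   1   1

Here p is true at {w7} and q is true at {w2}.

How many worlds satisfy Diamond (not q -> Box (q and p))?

2

w0: successors {w1}; not q -> Box (q and p) there: w1:F. ✗
w1: successors {w4, w6}; not q -> Box (q and p) there: w4:T, w6:F. ✓
w2: successors {w1, w5}; not q -> Box (q and p) there: w1:F, w5:F. ✗
w3: successors {w5}; not q -> Box (q and p) there: w5:F. ✗
w4: no successors, so Diamond (not q -> Box (q and p)) fails. ✗
w5: successors {w1, w2, w5}; not q -> Box (q and p) there: w1:F, w2:T, w5:F. ✓
w6: successors {w6, w7}; not q -> Box (q and p) there: w6:F, w7:F. ✗
w7: successors {w3, w6, w7}; not q -> Box (q and p) there: w3:F, w6:F, w7:F. ✗
Satisfying worlds: {w1, w5}.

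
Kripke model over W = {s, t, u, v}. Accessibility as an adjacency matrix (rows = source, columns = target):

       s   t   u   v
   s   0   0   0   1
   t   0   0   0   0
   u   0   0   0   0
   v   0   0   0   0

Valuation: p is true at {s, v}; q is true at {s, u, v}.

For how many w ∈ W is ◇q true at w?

1

s: successors {v}; q there: v:T. ✓
t: no successors, so ◇q fails. ✗
u: no successors, so ◇q fails. ✗
v: no successors, so ◇q fails. ✗
Satisfying worlds: {s}.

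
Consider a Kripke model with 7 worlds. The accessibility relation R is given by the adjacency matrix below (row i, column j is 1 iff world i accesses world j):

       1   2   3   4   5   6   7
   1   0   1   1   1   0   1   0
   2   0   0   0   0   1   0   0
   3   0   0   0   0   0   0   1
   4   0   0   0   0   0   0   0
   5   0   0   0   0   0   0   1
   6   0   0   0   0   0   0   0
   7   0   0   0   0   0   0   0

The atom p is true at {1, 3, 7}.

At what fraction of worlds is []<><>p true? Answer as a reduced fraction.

1: successors {2, 3, 4, 6}; <><>p there: 2:T, 3:F, 4:F, 6:F. ✗
2: successors {5}; <><>p there: 5:F. ✗
3: successors {7}; <><>p there: 7:F. ✗
4: no successors, so []<><>p holds vacuously. ✓
5: successors {7}; <><>p there: 7:F. ✗
6: no successors, so []<><>p holds vacuously. ✓
7: no successors, so []<><>p holds vacuously. ✓
That's 3 of 7 worlds, so 3/7.

3/7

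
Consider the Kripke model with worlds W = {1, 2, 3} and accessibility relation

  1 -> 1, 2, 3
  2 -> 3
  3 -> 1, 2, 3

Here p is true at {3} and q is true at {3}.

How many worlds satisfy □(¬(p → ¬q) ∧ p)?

1

1: successors {1, 2, 3}; ¬(p → ¬q) ∧ p there: 1:F, 2:F, 3:T. ✗
2: successors {3}; ¬(p → ¬q) ∧ p there: 3:T. ✓
3: successors {1, 2, 3}; ¬(p → ¬q) ∧ p there: 1:F, 2:F, 3:T. ✗
Satisfying worlds: {2}.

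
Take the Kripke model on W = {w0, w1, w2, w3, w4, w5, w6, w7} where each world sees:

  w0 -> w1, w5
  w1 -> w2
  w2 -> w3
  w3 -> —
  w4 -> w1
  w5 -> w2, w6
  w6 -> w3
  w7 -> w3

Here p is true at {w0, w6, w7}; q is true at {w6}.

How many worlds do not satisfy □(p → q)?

0

w0: successors {w1, w5}; p → q there: w1:T, w5:T. ✓
w1: successors {w2}; p → q there: w2:T. ✓
w2: successors {w3}; p → q there: w3:T. ✓
w3: no successors, so □(p → q) holds vacuously. ✓
w4: successors {w1}; p → q there: w1:T. ✓
w5: successors {w2, w6}; p → q there: w2:T, w6:T. ✓
w6: successors {w3}; p → q there: w3:T. ✓
w7: successors {w3}; p → q there: w3:T. ✓
Satisfying worlds: {w0, w1, w2, w3, w4, w5, w6, w7}.
So □(p → q) fails at the other 0 worlds.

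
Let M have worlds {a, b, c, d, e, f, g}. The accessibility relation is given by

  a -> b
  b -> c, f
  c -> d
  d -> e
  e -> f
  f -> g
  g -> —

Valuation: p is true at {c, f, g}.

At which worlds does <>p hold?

{b, e, f}

a: successors {b}; p there: b:F. ✗
b: successors {c, f}; p there: c:T, f:T. ✓
c: successors {d}; p there: d:F. ✗
d: successors {e}; p there: e:F. ✗
e: successors {f}; p there: f:T. ✓
f: successors {g}; p there: g:T. ✓
g: no successors, so <>p fails. ✗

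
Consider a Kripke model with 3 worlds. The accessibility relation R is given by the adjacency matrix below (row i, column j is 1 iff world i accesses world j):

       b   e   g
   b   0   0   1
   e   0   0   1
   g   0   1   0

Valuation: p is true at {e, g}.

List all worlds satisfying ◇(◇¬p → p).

b: successors {g}; ◇¬p → p there: g:T. ✓
e: successors {g}; ◇¬p → p there: g:T. ✓
g: successors {e}; ◇¬p → p there: e:T. ✓

{b, e, g}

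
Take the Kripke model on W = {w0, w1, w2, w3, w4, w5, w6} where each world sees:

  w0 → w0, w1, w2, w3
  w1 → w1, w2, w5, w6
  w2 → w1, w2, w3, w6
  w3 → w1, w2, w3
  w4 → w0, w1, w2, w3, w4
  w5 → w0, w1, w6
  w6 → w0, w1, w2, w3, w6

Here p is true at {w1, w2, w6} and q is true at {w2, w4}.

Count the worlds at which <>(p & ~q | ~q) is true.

w0: successors {w0, w1, w2, w3}; p & ~q | ~q there: w0:T, w1:T, w2:F, w3:T. ✓
w1: successors {w1, w2, w5, w6}; p & ~q | ~q there: w1:T, w2:F, w5:T, w6:T. ✓
w2: successors {w1, w2, w3, w6}; p & ~q | ~q there: w1:T, w2:F, w3:T, w6:T. ✓
w3: successors {w1, w2, w3}; p & ~q | ~q there: w1:T, w2:F, w3:T. ✓
w4: successors {w0, w1, w2, w3, w4}; p & ~q | ~q there: w0:T, w1:T, w2:F, w3:T, w4:F. ✓
w5: successors {w0, w1, w6}; p & ~q | ~q there: w0:T, w1:T, w6:T. ✓
w6: successors {w0, w1, w2, w3, w6}; p & ~q | ~q there: w0:T, w1:T, w2:F, w3:T, w6:T. ✓
Satisfying worlds: {w0, w1, w2, w3, w4, w5, w6}.

7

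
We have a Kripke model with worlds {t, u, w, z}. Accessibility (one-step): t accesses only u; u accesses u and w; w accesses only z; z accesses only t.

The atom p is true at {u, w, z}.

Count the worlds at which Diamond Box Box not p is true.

1

t: successors {u}; Box Box not p there: u:F. ✗
u: successors {u, w}; Box Box not p there: u:F, w:T. ✓
w: successors {z}; Box Box not p there: z:F. ✗
z: successors {t}; Box Box not p there: t:F. ✗
Satisfying worlds: {u}.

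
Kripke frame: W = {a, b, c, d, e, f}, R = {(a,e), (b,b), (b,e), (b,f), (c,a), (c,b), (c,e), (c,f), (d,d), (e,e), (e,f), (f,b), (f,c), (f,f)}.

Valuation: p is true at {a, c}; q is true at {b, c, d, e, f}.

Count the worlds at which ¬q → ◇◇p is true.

a: ¬q is T, ◇◇p is F. ✗
b: ¬q is F, ◇◇p is T. ✓
c: ¬q is F, ◇◇p is T. ✓
d: ¬q is F, ◇◇p is F. ✓
e: ¬q is F, ◇◇p is T. ✓
f: ¬q is F, ◇◇p is T. ✓
Satisfying worlds: {b, c, d, e, f}.

5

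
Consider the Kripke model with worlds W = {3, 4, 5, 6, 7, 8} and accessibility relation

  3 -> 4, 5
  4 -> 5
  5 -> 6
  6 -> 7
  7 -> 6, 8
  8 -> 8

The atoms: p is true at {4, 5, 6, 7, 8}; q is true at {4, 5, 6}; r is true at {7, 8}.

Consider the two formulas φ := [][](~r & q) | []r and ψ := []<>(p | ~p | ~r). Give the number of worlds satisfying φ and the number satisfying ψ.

For [][](~r & q) | []r:
3: [][](~r & q) is T, []r is F. ✓
4: [][](~r & q) is T, []r is F. ✓
5: [][](~r & q) is F, []r is F. ✗
6: [][](~r & q) is F, []r is T. ✓
7: [][](~r & q) is F, []r is F. ✗
8: [][](~r & q) is F, []r is T. ✓
— 4 worlds.
For []<>(p | ~p | ~r):
3: successors {4, 5}; <>(p | ~p | ~r) there: 4:T, 5:T. ✓
4: successors {5}; <>(p | ~p | ~r) there: 5:T. ✓
5: successors {6}; <>(p | ~p | ~r) there: 6:T. ✓
6: successors {7}; <>(p | ~p | ~r) there: 7:T. ✓
7: successors {6, 8}; <>(p | ~p | ~r) there: 6:T, 8:T. ✓
8: successors {8}; <>(p | ~p | ~r) there: 8:T. ✓
— 6 worlds.

4 and 6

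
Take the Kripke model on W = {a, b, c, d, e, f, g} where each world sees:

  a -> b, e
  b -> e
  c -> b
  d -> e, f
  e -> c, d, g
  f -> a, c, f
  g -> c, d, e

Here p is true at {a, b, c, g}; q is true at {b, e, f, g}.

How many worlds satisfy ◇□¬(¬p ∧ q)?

a: successors {b, e}; □¬(¬p ∧ q) there: b:F, e:T. ✓
b: successors {e}; □¬(¬p ∧ q) there: e:T. ✓
c: successors {b}; □¬(¬p ∧ q) there: b:F. ✗
d: successors {e, f}; □¬(¬p ∧ q) there: e:T, f:F. ✓
e: successors {c, d, g}; □¬(¬p ∧ q) there: c:T, d:F, g:F. ✓
f: successors {a, c, f}; □¬(¬p ∧ q) there: a:F, c:T, f:F. ✓
g: successors {c, d, e}; □¬(¬p ∧ q) there: c:T, d:F, e:T. ✓
Satisfying worlds: {a, b, d, e, f, g}.

6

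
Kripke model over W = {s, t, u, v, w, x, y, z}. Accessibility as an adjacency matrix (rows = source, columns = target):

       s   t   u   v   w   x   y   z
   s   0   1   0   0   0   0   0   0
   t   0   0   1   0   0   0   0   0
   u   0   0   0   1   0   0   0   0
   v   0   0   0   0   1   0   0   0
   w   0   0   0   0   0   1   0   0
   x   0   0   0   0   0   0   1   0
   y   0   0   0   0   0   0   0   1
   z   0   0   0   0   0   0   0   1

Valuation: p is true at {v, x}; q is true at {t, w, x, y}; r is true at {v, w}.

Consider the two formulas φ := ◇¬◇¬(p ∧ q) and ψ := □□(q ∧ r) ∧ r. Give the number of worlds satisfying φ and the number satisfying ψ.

1 and 0

For ◇¬◇¬(p ∧ q):
s: successors {t}; ¬◇¬(p ∧ q) there: t:F. ✗
t: successors {u}; ¬◇¬(p ∧ q) there: u:F. ✗
u: successors {v}; ¬◇¬(p ∧ q) there: v:F. ✗
v: successors {w}; ¬◇¬(p ∧ q) there: w:T. ✓
w: successors {x}; ¬◇¬(p ∧ q) there: x:F. ✗
x: successors {y}; ¬◇¬(p ∧ q) there: y:F. ✗
y: successors {z}; ¬◇¬(p ∧ q) there: z:F. ✗
z: successors {z}; ¬◇¬(p ∧ q) there: z:F. ✗
— 1 world.
For □□(q ∧ r) ∧ r:
s: □□(q ∧ r) is F, r is F. ✗
t: □□(q ∧ r) is F, r is F. ✗
u: □□(q ∧ r) is T, r is F. ✗
v: □□(q ∧ r) is F, r is T. ✗
w: □□(q ∧ r) is F, r is T. ✗
x: □□(q ∧ r) is F, r is F. ✗
y: □□(q ∧ r) is F, r is F. ✗
z: □□(q ∧ r) is F, r is F. ✗
— 0 worlds.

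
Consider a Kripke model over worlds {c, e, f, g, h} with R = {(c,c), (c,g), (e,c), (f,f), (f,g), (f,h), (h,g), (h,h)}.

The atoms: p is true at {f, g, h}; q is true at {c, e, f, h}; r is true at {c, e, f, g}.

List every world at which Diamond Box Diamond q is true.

c: successors {c, g}; Box Diamond q there: c:F, g:T. ✓
e: successors {c}; Box Diamond q there: c:F. ✗
f: successors {f, g, h}; Box Diamond q there: f:F, g:T, h:F. ✓
g: no successors, so Diamond Box Diamond q fails. ✗
h: successors {g, h}; Box Diamond q there: g:T, h:F. ✓

{c, f, h}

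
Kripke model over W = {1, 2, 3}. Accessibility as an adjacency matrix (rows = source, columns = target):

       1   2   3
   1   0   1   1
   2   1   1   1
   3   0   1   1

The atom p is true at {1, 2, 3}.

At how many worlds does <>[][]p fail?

1: successors {2, 3}; [][]p there: 2:T, 3:T. ✓
2: successors {1, 2, 3}; [][]p there: 1:T, 2:T, 3:T. ✓
3: successors {2, 3}; [][]p there: 2:T, 3:T. ✓
Satisfying worlds: {1, 2, 3}.
So <>[][]p fails at the other 0 worlds.

0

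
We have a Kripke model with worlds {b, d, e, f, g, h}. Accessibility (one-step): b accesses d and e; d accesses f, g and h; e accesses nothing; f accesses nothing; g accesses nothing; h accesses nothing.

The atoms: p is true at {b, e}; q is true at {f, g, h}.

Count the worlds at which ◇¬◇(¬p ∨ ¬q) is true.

2

b: successors {d, e}; ¬◇(¬p ∨ ¬q) there: d:F, e:T. ✓
d: successors {f, g, h}; ¬◇(¬p ∨ ¬q) there: f:T, g:T, h:T. ✓
e: no successors, so ◇¬◇(¬p ∨ ¬q) fails. ✗
f: no successors, so ◇¬◇(¬p ∨ ¬q) fails. ✗
g: no successors, so ◇¬◇(¬p ∨ ¬q) fails. ✗
h: no successors, so ◇¬◇(¬p ∨ ¬q) fails. ✗
Satisfying worlds: {b, d}.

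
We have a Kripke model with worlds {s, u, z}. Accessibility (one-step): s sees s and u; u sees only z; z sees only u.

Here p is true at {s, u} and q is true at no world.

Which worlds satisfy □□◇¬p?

s: successors {s, u}; □◇¬p there: s:F, u:F. ✗
u: successors {z}; □◇¬p there: z:T. ✓
z: successors {u}; □◇¬p there: u:F. ✗

{u}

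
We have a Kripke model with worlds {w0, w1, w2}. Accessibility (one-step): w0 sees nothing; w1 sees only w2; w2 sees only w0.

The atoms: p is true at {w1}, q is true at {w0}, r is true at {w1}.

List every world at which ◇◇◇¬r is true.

∅

w0: no successors, so ◇◇◇¬r fails. ✗
w1: successors {w2}; ◇◇¬r there: w2:F. ✗
w2: successors {w0}; ◇◇¬r there: w0:F. ✗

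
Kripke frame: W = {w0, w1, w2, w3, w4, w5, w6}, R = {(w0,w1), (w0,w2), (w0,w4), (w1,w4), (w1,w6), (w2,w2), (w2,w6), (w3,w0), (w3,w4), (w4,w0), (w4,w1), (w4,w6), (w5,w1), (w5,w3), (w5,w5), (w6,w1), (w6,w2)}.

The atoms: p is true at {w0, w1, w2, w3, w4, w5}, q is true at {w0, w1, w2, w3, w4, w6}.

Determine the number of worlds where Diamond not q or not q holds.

w0: Diamond not q is F, not q is F. ✗
w1: Diamond not q is F, not q is F. ✗
w2: Diamond not q is F, not q is F. ✗
w3: Diamond not q is F, not q is F. ✗
w4: Diamond not q is F, not q is F. ✗
w5: Diamond not q is T, not q is T. ✓
w6: Diamond not q is F, not q is F. ✗
Satisfying worlds: {w5}.

1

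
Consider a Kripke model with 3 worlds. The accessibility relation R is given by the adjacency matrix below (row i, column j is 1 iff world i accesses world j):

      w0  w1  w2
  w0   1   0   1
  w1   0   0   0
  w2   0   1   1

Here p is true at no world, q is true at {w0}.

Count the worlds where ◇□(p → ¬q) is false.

w0: successors {w0, w2}; □(p → ¬q) there: w0:T, w2:T. ✓
w1: no successors, so ◇□(p → ¬q) fails. ✗
w2: successors {w1, w2}; □(p → ¬q) there: w1:T, w2:T. ✓
Satisfying worlds: {w0, w2}.
So ◇□(p → ¬q) fails at the other 1 world.

1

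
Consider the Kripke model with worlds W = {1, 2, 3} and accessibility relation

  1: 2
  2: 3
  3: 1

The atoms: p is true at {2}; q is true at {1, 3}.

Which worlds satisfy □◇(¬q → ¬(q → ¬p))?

{1, 2}

1: successors {2}; ◇(¬q → ¬(q → ¬p)) there: 2:T. ✓
2: successors {3}; ◇(¬q → ¬(q → ¬p)) there: 3:T. ✓
3: successors {1}; ◇(¬q → ¬(q → ¬p)) there: 1:F. ✗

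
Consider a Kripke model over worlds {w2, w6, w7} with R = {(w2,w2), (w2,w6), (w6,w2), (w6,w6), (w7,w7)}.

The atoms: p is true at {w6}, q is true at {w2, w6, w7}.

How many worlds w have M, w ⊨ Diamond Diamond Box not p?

w2: successors {w2, w6}; Diamond Box not p there: w2:F, w6:F. ✗
w6: successors {w2, w6}; Diamond Box not p there: w2:F, w6:F. ✗
w7: successors {w7}; Diamond Box not p there: w7:T. ✓
Satisfying worlds: {w7}.

1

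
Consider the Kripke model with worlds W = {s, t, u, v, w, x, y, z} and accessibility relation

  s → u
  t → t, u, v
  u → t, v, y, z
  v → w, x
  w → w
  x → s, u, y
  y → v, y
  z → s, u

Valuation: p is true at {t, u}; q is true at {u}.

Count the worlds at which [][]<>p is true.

0

s: successors {u}; []<>p there: u:F. ✗
t: successors {t, u, v}; []<>p there: t:F, u:F, v:F. ✗
u: successors {t, v, y, z}; []<>p there: t:F, v:F, y:F, z:T. ✗
v: successors {w, x}; []<>p there: w:F, x:F. ✗
w: successors {w}; []<>p there: w:F. ✗
x: successors {s, u, y}; []<>p there: s:T, u:F, y:F. ✗
y: successors {v, y}; []<>p there: v:F, y:F. ✗
z: successors {s, u}; []<>p there: s:T, u:F. ✗
Satisfying worlds: ∅.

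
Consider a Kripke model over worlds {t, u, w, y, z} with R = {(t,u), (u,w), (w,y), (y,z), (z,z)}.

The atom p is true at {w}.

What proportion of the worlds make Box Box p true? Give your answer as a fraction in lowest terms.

t: successors {u}; Box p there: u:T. ✓
u: successors {w}; Box p there: w:F. ✗
w: successors {y}; Box p there: y:F. ✗
y: successors {z}; Box p there: z:F. ✗
z: successors {z}; Box p there: z:F. ✗
That's 1 of 5 worlds, so 1/5.

1/5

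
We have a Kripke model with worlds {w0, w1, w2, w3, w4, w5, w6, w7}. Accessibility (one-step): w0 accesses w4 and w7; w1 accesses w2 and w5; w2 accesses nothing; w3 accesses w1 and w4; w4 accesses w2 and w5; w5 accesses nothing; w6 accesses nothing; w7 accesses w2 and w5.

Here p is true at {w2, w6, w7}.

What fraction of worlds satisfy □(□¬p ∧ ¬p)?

w0: successors {w4, w7}; □¬p ∧ ¬p there: w4:F, w7:F. ✗
w1: successors {w2, w5}; □¬p ∧ ¬p there: w2:F, w5:T. ✗
w2: no successors, so □(□¬p ∧ ¬p) holds vacuously. ✓
w3: successors {w1, w4}; □¬p ∧ ¬p there: w1:F, w4:F. ✗
w4: successors {w2, w5}; □¬p ∧ ¬p there: w2:F, w5:T. ✗
w5: no successors, so □(□¬p ∧ ¬p) holds vacuously. ✓
w6: no successors, so □(□¬p ∧ ¬p) holds vacuously. ✓
w7: successors {w2, w5}; □¬p ∧ ¬p there: w2:F, w5:T. ✗
That's 3 of 8 worlds, so 3/8.

3/8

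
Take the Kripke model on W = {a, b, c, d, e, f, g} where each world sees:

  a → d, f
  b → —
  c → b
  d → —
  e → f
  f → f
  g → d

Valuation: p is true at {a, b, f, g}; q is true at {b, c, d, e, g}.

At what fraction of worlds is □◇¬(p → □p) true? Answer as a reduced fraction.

2/7

a: successors {d, f}; ◇¬(p → □p) there: d:F, f:F. ✗
b: no successors, so □◇¬(p → □p) holds vacuously. ✓
c: successors {b}; ◇¬(p → □p) there: b:F. ✗
d: no successors, so □◇¬(p → □p) holds vacuously. ✓
e: successors {f}; ◇¬(p → □p) there: f:F. ✗
f: successors {f}; ◇¬(p → □p) there: f:F. ✗
g: successors {d}; ◇¬(p → □p) there: d:F. ✗
That's 2 of 7 worlds, so 2/7.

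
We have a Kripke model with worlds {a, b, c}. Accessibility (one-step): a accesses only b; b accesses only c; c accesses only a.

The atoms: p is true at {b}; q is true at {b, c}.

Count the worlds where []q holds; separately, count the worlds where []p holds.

2 and 1

For []q:
a: successors {b}; q there: b:T. ✓
b: successors {c}; q there: c:T. ✓
c: successors {a}; q there: a:F. ✗
— 2 worlds.
For []p:
a: successors {b}; p there: b:T. ✓
b: successors {c}; p there: c:F. ✗
c: successors {a}; p there: a:F. ✗
— 1 world.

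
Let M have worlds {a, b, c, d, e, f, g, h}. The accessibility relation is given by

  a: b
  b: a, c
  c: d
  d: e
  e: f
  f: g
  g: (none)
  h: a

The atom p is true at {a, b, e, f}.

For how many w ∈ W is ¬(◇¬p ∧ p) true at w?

6

a: ◇¬p ∧ p is F. ✓
b: ◇¬p ∧ p is T. ✗
c: ◇¬p ∧ p is F. ✓
d: ◇¬p ∧ p is F. ✓
e: ◇¬p ∧ p is F. ✓
f: ◇¬p ∧ p is T. ✗
g: ◇¬p ∧ p is F. ✓
h: ◇¬p ∧ p is F. ✓
Satisfying worlds: {a, c, d, e, g, h}.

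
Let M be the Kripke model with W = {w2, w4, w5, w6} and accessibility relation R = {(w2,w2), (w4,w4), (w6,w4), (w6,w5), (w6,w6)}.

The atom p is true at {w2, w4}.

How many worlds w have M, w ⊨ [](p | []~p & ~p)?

3

w2: successors {w2}; p | []~p & ~p there: w2:T. ✓
w4: successors {w4}; p | []~p & ~p there: w4:T. ✓
w5: no successors, so [](p | []~p & ~p) holds vacuously. ✓
w6: successors {w4, w5, w6}; p | []~p & ~p there: w4:T, w5:T, w6:F. ✗
Satisfying worlds: {w2, w4, w5}.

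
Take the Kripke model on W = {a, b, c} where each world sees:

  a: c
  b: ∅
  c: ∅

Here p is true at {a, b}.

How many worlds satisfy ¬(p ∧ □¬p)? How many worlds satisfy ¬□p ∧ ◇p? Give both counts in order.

1 and 0

For ¬(p ∧ □¬p):
a: p ∧ □¬p is T. ✗
b: p ∧ □¬p is T. ✗
c: p ∧ □¬p is F. ✓
— 1 world.
For ¬□p ∧ ◇p:
a: ¬□p is T, ◇p is F. ✗
b: ¬□p is F, ◇p is F. ✗
c: ¬□p is F, ◇p is F. ✗
— 0 worlds.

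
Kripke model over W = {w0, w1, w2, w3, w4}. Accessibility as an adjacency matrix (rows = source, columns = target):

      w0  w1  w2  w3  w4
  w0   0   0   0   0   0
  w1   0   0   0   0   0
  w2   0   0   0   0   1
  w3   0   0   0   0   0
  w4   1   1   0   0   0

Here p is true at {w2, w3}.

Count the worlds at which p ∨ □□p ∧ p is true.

w0: p is F, □□p ∧ p is F. ✗
w1: p is F, □□p ∧ p is F. ✗
w2: p is T, □□p ∧ p is F. ✓
w3: p is T, □□p ∧ p is T. ✓
w4: p is F, □□p ∧ p is F. ✗
Satisfying worlds: {w2, w3}.

2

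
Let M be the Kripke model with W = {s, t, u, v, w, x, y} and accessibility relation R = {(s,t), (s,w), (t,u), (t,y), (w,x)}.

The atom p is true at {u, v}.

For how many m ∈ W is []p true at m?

4

s: successors {t, w}; p there: t:F, w:F. ✗
t: successors {u, y}; p there: u:T, y:F. ✗
u: no successors, so []p holds vacuously. ✓
v: no successors, so []p holds vacuously. ✓
w: successors {x}; p there: x:F. ✗
x: no successors, so []p holds vacuously. ✓
y: no successors, so []p holds vacuously. ✓
Satisfying worlds: {u, v, x, y}.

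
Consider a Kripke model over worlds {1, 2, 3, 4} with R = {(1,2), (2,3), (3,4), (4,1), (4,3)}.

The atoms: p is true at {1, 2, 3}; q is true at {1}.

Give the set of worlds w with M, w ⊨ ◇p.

{1, 2, 4}

1: successors {2}; p there: 2:T. ✓
2: successors {3}; p there: 3:T. ✓
3: successors {4}; p there: 4:F. ✗
4: successors {1, 3}; p there: 1:T, 3:T. ✓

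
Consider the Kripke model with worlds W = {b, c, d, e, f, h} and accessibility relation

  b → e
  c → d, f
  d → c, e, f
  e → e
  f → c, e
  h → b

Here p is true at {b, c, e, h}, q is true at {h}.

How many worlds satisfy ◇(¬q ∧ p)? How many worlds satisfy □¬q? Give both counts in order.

For ◇(¬q ∧ p):
b: successors {e}; ¬q ∧ p there: e:T. ✓
c: successors {d, f}; ¬q ∧ p there: d:F, f:F. ✗
d: successors {c, e, f}; ¬q ∧ p there: c:T, e:T, f:F. ✓
e: successors {e}; ¬q ∧ p there: e:T. ✓
f: successors {c, e}; ¬q ∧ p there: c:T, e:T. ✓
h: successors {b}; ¬q ∧ p there: b:T. ✓
— 5 worlds.
For □¬q:
b: successors {e}; ¬q there: e:T. ✓
c: successors {d, f}; ¬q there: d:T, f:T. ✓
d: successors {c, e, f}; ¬q there: c:T, e:T, f:T. ✓
e: successors {e}; ¬q there: e:T. ✓
f: successors {c, e}; ¬q there: c:T, e:T. ✓
h: successors {b}; ¬q there: b:T. ✓
— 6 worlds.

5 and 6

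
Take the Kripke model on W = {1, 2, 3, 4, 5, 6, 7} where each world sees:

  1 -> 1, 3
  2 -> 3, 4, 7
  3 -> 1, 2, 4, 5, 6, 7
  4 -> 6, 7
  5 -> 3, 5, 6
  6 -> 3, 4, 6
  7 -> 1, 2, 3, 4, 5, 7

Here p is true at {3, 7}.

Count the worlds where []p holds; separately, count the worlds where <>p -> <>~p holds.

0 and 7

For []p:
1: successors {1, 3}; p there: 1:F, 3:T. ✗
2: successors {3, 4, 7}; p there: 3:T, 4:F, 7:T. ✗
3: successors {1, 2, 4, 5, 6, 7}; p there: 1:F, 2:F, 4:F, 5:F, 6:F, 7:T. ✗
4: successors {6, 7}; p there: 6:F, 7:T. ✗
5: successors {3, 5, 6}; p there: 3:T, 5:F, 6:F. ✗
6: successors {3, 4, 6}; p there: 3:T, 4:F, 6:F. ✗
7: successors {1, 2, 3, 4, 5, 7}; p there: 1:F, 2:F, 3:T, 4:F, 5:F, 7:T. ✗
— 0 worlds.
For <>p -> <>~p:
1: <>p is T, <>~p is T. ✓
2: <>p is T, <>~p is T. ✓
3: <>p is T, <>~p is T. ✓
4: <>p is T, <>~p is T. ✓
5: <>p is T, <>~p is T. ✓
6: <>p is T, <>~p is T. ✓
7: <>p is T, <>~p is T. ✓
— 7 worlds.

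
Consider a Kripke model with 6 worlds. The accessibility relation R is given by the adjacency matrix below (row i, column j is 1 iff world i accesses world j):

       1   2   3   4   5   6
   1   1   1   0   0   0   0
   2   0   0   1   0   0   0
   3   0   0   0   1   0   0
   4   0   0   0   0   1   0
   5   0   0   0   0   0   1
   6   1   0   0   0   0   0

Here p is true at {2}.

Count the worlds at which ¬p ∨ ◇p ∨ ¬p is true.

1: ¬p is T, ◇p ∨ ¬p is T. ✓
2: ¬p is F, ◇p ∨ ¬p is F. ✗
3: ¬p is T, ◇p ∨ ¬p is T. ✓
4: ¬p is T, ◇p ∨ ¬p is T. ✓
5: ¬p is T, ◇p ∨ ¬p is T. ✓
6: ¬p is T, ◇p ∨ ¬p is T. ✓
Satisfying worlds: {1, 3, 4, 5, 6}.

5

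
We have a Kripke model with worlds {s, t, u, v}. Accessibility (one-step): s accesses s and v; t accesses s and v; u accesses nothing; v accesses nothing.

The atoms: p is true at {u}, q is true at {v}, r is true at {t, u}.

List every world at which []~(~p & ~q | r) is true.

{u, v}

s: successors {s, v}; ~(~p & ~q | r) there: s:F, v:T. ✗
t: successors {s, v}; ~(~p & ~q | r) there: s:F, v:T. ✗
u: no successors, so []~(~p & ~q | r) holds vacuously. ✓
v: no successors, so []~(~p & ~q | r) holds vacuously. ✓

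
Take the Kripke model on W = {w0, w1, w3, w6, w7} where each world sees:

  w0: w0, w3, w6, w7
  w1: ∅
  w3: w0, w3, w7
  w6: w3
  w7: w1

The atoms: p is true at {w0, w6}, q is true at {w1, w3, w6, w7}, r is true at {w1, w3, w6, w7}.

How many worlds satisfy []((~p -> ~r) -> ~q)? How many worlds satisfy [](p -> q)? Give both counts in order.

For []((~p -> ~r) -> ~q):
w0: successors {w0, w3, w6, w7}; (~p -> ~r) -> ~q there: w0:T, w3:T, w6:F, w7:T. ✗
w1: no successors, so []((~p -> ~r) -> ~q) holds vacuously. ✓
w3: successors {w0, w3, w7}; (~p -> ~r) -> ~q there: w0:T, w3:T, w7:T. ✓
w6: successors {w3}; (~p -> ~r) -> ~q there: w3:T. ✓
w7: successors {w1}; (~p -> ~r) -> ~q there: w1:T. ✓
— 4 worlds.
For [](p -> q):
w0: successors {w0, w3, w6, w7}; p -> q there: w0:F, w3:T, w6:T, w7:T. ✗
w1: no successors, so [](p -> q) holds vacuously. ✓
w3: successors {w0, w3, w7}; p -> q there: w0:F, w3:T, w7:T. ✗
w6: successors {w3}; p -> q there: w3:T. ✓
w7: successors {w1}; p -> q there: w1:T. ✓
— 3 worlds.

4 and 3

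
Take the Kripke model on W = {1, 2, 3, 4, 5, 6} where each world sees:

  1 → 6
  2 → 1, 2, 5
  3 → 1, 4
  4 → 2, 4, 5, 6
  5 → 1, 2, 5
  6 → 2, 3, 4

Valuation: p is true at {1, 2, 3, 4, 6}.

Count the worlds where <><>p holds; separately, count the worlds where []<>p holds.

For <><>p:
1: successors {6}; <>p there: 6:T. ✓
2: successors {1, 2, 5}; <>p there: 1:T, 2:T, 5:T. ✓
3: successors {1, 4}; <>p there: 1:T, 4:T. ✓
4: successors {2, 4, 5, 6}; <>p there: 2:T, 4:T, 5:T, 6:T. ✓
5: successors {1, 2, 5}; <>p there: 1:T, 2:T, 5:T. ✓
6: successors {2, 3, 4}; <>p there: 2:T, 3:T, 4:T. ✓
— 6 worlds.
For []<>p:
1: successors {6}; <>p there: 6:T. ✓
2: successors {1, 2, 5}; <>p there: 1:T, 2:T, 5:T. ✓
3: successors {1, 4}; <>p there: 1:T, 4:T. ✓
4: successors {2, 4, 5, 6}; <>p there: 2:T, 4:T, 5:T, 6:T. ✓
5: successors {1, 2, 5}; <>p there: 1:T, 2:T, 5:T. ✓
6: successors {2, 3, 4}; <>p there: 2:T, 3:T, 4:T. ✓
— 6 worlds.

6 and 6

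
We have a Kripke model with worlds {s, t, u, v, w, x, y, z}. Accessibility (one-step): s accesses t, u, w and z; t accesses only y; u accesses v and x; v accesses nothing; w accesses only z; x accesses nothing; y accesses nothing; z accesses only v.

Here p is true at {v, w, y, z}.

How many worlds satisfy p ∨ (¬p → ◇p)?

s: p is F, ¬p → ◇p is T. ✓
t: p is F, ¬p → ◇p is T. ✓
u: p is F, ¬p → ◇p is T. ✓
v: p is T, ¬p → ◇p is T. ✓
w: p is T, ¬p → ◇p is T. ✓
x: p is F, ¬p → ◇p is F. ✗
y: p is T, ¬p → ◇p is T. ✓
z: p is T, ¬p → ◇p is T. ✓
Satisfying worlds: {s, t, u, v, w, y, z}.

7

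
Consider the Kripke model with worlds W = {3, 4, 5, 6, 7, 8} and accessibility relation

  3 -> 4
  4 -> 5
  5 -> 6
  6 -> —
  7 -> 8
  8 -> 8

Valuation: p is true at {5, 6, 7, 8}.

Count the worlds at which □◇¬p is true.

1

3: successors {4}; ◇¬p there: 4:F. ✗
4: successors {5}; ◇¬p there: 5:F. ✗
5: successors {6}; ◇¬p there: 6:F. ✗
6: no successors, so □◇¬p holds vacuously. ✓
7: successors {8}; ◇¬p there: 8:F. ✗
8: successors {8}; ◇¬p there: 8:F. ✗
Satisfying worlds: {6}.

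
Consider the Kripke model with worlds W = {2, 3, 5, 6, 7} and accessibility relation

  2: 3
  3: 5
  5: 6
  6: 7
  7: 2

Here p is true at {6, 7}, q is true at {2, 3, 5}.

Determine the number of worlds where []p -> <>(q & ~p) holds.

2: []p is F, <>(q & ~p) is T. ✓
3: []p is F, <>(q & ~p) is T. ✓
5: []p is T, <>(q & ~p) is F. ✗
6: []p is T, <>(q & ~p) is F. ✗
7: []p is F, <>(q & ~p) is T. ✓
Satisfying worlds: {2, 3, 7}.

3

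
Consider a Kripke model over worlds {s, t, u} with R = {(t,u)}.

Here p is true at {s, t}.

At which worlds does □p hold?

s: no successors, so □p holds vacuously. ✓
t: successors {u}; p there: u:F. ✗
u: no successors, so □p holds vacuously. ✓

{s, u}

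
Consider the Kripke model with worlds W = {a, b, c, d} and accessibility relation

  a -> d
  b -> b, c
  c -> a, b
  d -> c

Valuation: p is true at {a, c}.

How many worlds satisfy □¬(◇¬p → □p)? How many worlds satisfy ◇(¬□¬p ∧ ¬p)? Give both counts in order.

3 and 3

For □¬(◇¬p → □p):
a: successors {d}; ¬(◇¬p → □p) there: d:F. ✗
b: successors {b, c}; ¬(◇¬p → □p) there: b:T, c:T. ✓
c: successors {a, b}; ¬(◇¬p → □p) there: a:T, b:T. ✓
d: successors {c}; ¬(◇¬p → □p) there: c:T. ✓
— 3 worlds.
For ◇(¬□¬p ∧ ¬p):
a: successors {d}; ¬□¬p ∧ ¬p there: d:T. ✓
b: successors {b, c}; ¬□¬p ∧ ¬p there: b:T, c:F. ✓
c: successors {a, b}; ¬□¬p ∧ ¬p there: a:F, b:T. ✓
d: successors {c}; ¬□¬p ∧ ¬p there: c:F. ✗
— 3 worlds.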